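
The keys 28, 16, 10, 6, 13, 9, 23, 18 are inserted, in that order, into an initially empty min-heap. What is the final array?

[6, 10, 9, 18, 13, 16, 23, 28]

Insert 28:
  append 28 at index 0 → [28] (no swap needed)
Insert 16:
  append 16 at index 1 → [28, 16]
  16 < parent 28 at index 0, swap → [16, 28]
Insert 10:
  append 10 at index 2 → [16, 28, 10]
  10 < parent 16 at index 0, swap → [10, 28, 16]
Insert 6:
  append 6 at index 3 → [10, 28, 16, 6]
  6 < parent 28 at index 1, swap → [10, 6, 16, 28]
  6 < parent 10 at index 0, swap → [6, 10, 16, 28]
Insert 13:
  append 13 at index 4 → [6, 10, 16, 28, 13] (no swap needed)
Insert 9:
  append 9 at index 5 → [6, 10, 16, 28, 13, 9]
  9 < parent 16 at index 2, swap → [6, 10, 9, 28, 13, 16]
Insert 23:
  append 23 at index 6 → [6, 10, 9, 28, 13, 16, 23] (no swap needed)
Insert 18:
  append 18 at index 7 → [6, 10, 9, 28, 13, 16, 23, 18]
  18 < parent 28 at index 3, swap → [6, 10, 9, 18, 13, 16, 23, 28]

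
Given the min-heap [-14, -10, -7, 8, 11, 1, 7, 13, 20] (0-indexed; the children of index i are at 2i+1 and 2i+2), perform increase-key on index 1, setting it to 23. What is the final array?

set index 1 from -10 to 23 → [-14, 23, -7, 8, 11, 1, 7, 13, 20]
23 vs smaller child 8 at index 3, swap → [-14, 8, -7, 23, 11, 1, 7, 13, 20]
23 vs smaller child 13 at index 7, swap → [-14, 8, -7, 13, 11, 1, 7, 23, 20]

[-14, 8, -7, 13, 11, 1, 7, 23, 20]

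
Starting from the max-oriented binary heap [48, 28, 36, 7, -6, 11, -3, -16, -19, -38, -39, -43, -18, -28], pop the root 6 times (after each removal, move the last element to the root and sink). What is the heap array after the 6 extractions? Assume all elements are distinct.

extract-max #1 returns 48:
  remove root 48; move last element -28 to root → [-28, 28, 36, 7, -6, 11, -3, -16, -19, -38, -39, -43, -18]
  -28 vs larger child 36 at index 2, swap → [36, 28, -28, 7, -6, 11, -3, -16, -19, -38, -39, -43, -18]
  -28 vs larger child 11 at index 5, swap → [36, 28, 11, 7, -6, -28, -3, -16, -19, -38, -39, -43, -18]
  -28 vs larger child -18 at index 12, swap → [36, 28, 11, 7, -6, -18, -3, -16, -19, -38, -39, -43, -28]
extract-max #2 returns 36:
  remove root 36; move last element -28 to root → [-28, 28, 11, 7, -6, -18, -3, -16, -19, -38, -39, -43]
  -28 vs larger child 28 at index 1, swap → [28, -28, 11, 7, -6, -18, -3, -16, -19, -38, -39, -43]
  -28 vs larger child 7 at index 3, swap → [28, 7, 11, -28, -6, -18, -3, -16, -19, -38, -39, -43]
  -28 vs larger child -16 at index 7, swap → [28, 7, 11, -16, -6, -18, -3, -28, -19, -38, -39, -43]
extract-max #3 returns 28:
  remove root 28; move last element -43 to root → [-43, 7, 11, -16, -6, -18, -3, -28, -19, -38, -39]
  -43 vs larger child 11 at index 2, swap → [11, 7, -43, -16, -6, -18, -3, -28, -19, -38, -39]
  -43 vs larger child -3 at index 6, swap → [11, 7, -3, -16, -6, -18, -43, -28, -19, -38, -39]
extract-max #4 returns 11:
  remove root 11; move last element -39 to root → [-39, 7, -3, -16, -6, -18, -43, -28, -19, -38]
  -39 vs larger child 7 at index 1, swap → [7, -39, -3, -16, -6, -18, -43, -28, -19, -38]
  -39 vs larger child -6 at index 4, swap → [7, -6, -3, -16, -39, -18, -43, -28, -19, -38]
  -39 vs only child -38 at index 9, swap → [7, -6, -3, -16, -38, -18, -43, -28, -19, -39]
extract-max #5 returns 7:
  remove root 7; move last element -39 to root → [-39, -6, -3, -16, -38, -18, -43, -28, -19]
  -39 vs larger child -3 at index 2, swap → [-3, -6, -39, -16, -38, -18, -43, -28, -19]
  -39 vs larger child -18 at index 5, swap → [-3, -6, -18, -16, -38, -39, -43, -28, -19]
extract-max #6 returns -3:
  remove root -3; move last element -19 to root → [-19, -6, -18, -16, -38, -39, -43, -28]
  -19 vs larger child -6 at index 1, swap → [-6, -19, -18, -16, -38, -39, -43, -28]
  -19 vs larger child -16 at index 3, swap → [-6, -16, -18, -19, -38, -39, -43, -28]

[-6, -16, -18, -19, -38, -39, -43, -28]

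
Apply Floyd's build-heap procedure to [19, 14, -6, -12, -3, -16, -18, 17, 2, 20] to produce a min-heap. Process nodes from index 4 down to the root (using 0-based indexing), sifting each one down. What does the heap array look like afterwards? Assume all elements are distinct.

[-18, -12, -16, 2, -3, 19, -6, 17, 14, 20]

sift down from index 4: already satisfies heap property
sift down from index 3: already satisfies heap property
sift down from index 2:
  -6 vs smaller child -18 at index 6, swap → [19, 14, -18, -12, -3, -16, -6, 17, 2, 20]
sift down from index 1:
  14 vs smaller child -12 at index 3, swap → [19, -12, -18, 14, -3, -16, -6, 17, 2, 20]
  14 vs smaller child 2 at index 8, swap → [19, -12, -18, 2, -3, -16, -6, 17, 14, 20]
sift down from index 0:
  19 vs smaller child -18 at index 2, swap → [-18, -12, 19, 2, -3, -16, -6, 17, 14, 20]
  19 vs smaller child -16 at index 5, swap → [-18, -12, -16, 2, -3, 19, -6, 17, 14, 20]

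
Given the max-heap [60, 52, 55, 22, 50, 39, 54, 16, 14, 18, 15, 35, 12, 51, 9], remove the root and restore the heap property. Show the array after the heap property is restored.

[55, 52, 54, 22, 50, 39, 51, 16, 14, 18, 15, 35, 12, 9]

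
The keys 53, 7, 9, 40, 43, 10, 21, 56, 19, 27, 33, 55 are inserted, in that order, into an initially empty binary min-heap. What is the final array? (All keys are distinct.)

[7, 19, 9, 40, 27, 10, 21, 56, 53, 43, 33, 55]

Insert 53:
  append 53 at index 0 → [53] (no swap needed)
Insert 7:
  append 7 at index 1 → [53, 7]
  7 < parent 53 at index 0, swap → [7, 53]
Insert 9:
  append 9 at index 2 → [7, 53, 9] (no swap needed)
Insert 40:
  append 40 at index 3 → [7, 53, 9, 40]
  40 < parent 53 at index 1, swap → [7, 40, 9, 53]
Insert 43:
  append 43 at index 4 → [7, 40, 9, 53, 43] (no swap needed)
Insert 10:
  append 10 at index 5 → [7, 40, 9, 53, 43, 10] (no swap needed)
Insert 21:
  append 21 at index 6 → [7, 40, 9, 53, 43, 10, 21] (no swap needed)
Insert 56:
  append 56 at index 7 → [7, 40, 9, 53, 43, 10, 21, 56] (no swap needed)
Insert 19:
  append 19 at index 8 → [7, 40, 9, 53, 43, 10, 21, 56, 19]
  19 < parent 53 at index 3, swap → [7, 40, 9, 19, 43, 10, 21, 56, 53]
  19 < parent 40 at index 1, swap → [7, 19, 9, 40, 43, 10, 21, 56, 53]
Insert 27:
  append 27 at index 9 → [7, 19, 9, 40, 43, 10, 21, 56, 53, 27]
  27 < parent 43 at index 4, swap → [7, 19, 9, 40, 27, 10, 21, 56, 53, 43]
Insert 33:
  append 33 at index 10 → [7, 19, 9, 40, 27, 10, 21, 56, 53, 43, 33] (no swap needed)
Insert 55:
  append 55 at index 11 → [7, 19, 9, 40, 27, 10, 21, 56, 53, 43, 33, 55] (no swap needed)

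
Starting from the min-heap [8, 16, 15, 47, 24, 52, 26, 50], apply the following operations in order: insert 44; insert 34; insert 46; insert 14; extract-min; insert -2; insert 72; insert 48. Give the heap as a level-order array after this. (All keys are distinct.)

insert 44:
  append 44 at index 8 → [8, 16, 15, 47, 24, 52, 26, 50, 44]
  44 < parent 47 at index 3, swap → [8, 16, 15, 44, 24, 52, 26, 50, 47]
insert 34:
  append 34 at index 9 → [8, 16, 15, 44, 24, 52, 26, 50, 47, 34] (no swap needed)
insert 46:
  append 46 at index 10 → [8, 16, 15, 44, 24, 52, 26, 50, 47, 34, 46] (no swap needed)
insert 14:
  append 14 at index 11 → [8, 16, 15, 44, 24, 52, 26, 50, 47, 34, 46, 14]
  14 < parent 52 at index 5, swap → [8, 16, 15, 44, 24, 14, 26, 50, 47, 34, 46, 52]
  14 < parent 15 at index 2, swap → [8, 16, 14, 44, 24, 15, 26, 50, 47, 34, 46, 52]
extract-min → returns 8:
  remove root 8; move last element 52 to root → [52, 16, 14, 44, 24, 15, 26, 50, 47, 34, 46]
  52 vs smaller child 14 at index 2, swap → [14, 16, 52, 44, 24, 15, 26, 50, 47, 34, 46]
  52 vs smaller child 15 at index 5, swap → [14, 16, 15, 44, 24, 52, 26, 50, 47, 34, 46]
insert -2:
  append -2 at index 11 → [14, 16, 15, 44, 24, 52, 26, 50, 47, 34, 46, -2]
  -2 < parent 52 at index 5, swap → [14, 16, 15, 44, 24, -2, 26, 50, 47, 34, 46, 52]
  -2 < parent 15 at index 2, swap → [14, 16, -2, 44, 24, 15, 26, 50, 47, 34, 46, 52]
  -2 < parent 14 at index 0, swap → [-2, 16, 14, 44, 24, 15, 26, 50, 47, 34, 46, 52]
insert 72:
  append 72 at index 12 → [-2, 16, 14, 44, 24, 15, 26, 50, 47, 34, 46, 52, 72] (no swap needed)
insert 48:
  append 48 at index 13 → [-2, 16, 14, 44, 24, 15, 26, 50, 47, 34, 46, 52, 72, 48] (no swap needed)

[-2, 16, 14, 44, 24, 15, 26, 50, 47, 34, 46, 52, 72, 48]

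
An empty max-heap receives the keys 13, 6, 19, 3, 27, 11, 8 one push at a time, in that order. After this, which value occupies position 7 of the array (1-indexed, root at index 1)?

8

Insert 13:
  append 13 at index 1 → [13] (no swap needed)
Insert 6:
  append 6 at index 2 → [13, 6] (no swap needed)
Insert 19:
  append 19 at index 3 → [13, 6, 19]
  19 > parent 13 at index 1, swap → [19, 6, 13]
Insert 3:
  append 3 at index 4 → [19, 6, 13, 3] (no swap needed)
Insert 27:
  append 27 at index 5 → [19, 6, 13, 3, 27]
  27 > parent 6 at index 2, swap → [19, 27, 13, 3, 6]
  27 > parent 19 at index 1, swap → [27, 19, 13, 3, 6]
Insert 11:
  append 11 at index 6 → [27, 19, 13, 3, 6, 11] (no swap needed)
Insert 8:
  append 8 at index 7 → [27, 19, 13, 3, 6, 11, 8] (no swap needed)
resulting array: [27, 19, 13, 3, 6, 11, 8]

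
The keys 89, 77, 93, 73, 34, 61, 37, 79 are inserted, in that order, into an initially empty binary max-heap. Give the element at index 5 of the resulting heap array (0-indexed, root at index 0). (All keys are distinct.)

61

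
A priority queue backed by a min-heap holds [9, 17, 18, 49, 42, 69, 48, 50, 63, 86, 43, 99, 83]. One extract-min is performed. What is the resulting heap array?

remove root 9; move last element 83 to root → [83, 17, 18, 49, 42, 69, 48, 50, 63, 86, 43, 99]
83 vs smaller child 17 at index 1, swap → [17, 83, 18, 49, 42, 69, 48, 50, 63, 86, 43, 99]
83 vs smaller child 42 at index 4, swap → [17, 42, 18, 49, 83, 69, 48, 50, 63, 86, 43, 99]
83 vs smaller child 43 at index 10, swap → [17, 42, 18, 49, 43, 69, 48, 50, 63, 86, 83, 99]

[17, 42, 18, 49, 43, 69, 48, 50, 63, 86, 83, 99]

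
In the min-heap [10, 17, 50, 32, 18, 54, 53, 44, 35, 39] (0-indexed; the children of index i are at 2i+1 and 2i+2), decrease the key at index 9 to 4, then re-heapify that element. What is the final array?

[4, 10, 50, 32, 17, 54, 53, 44, 35, 18]

set index 9 from 39 to 4 → [10, 17, 50, 32, 18, 54, 53, 44, 35, 4]
4 < parent 18 at index 4, swap → [10, 17, 50, 32, 4, 54, 53, 44, 35, 18]
4 < parent 17 at index 1, swap → [10, 4, 50, 32, 17, 54, 53, 44, 35, 18]
4 < parent 10 at index 0, swap → [4, 10, 50, 32, 17, 54, 53, 44, 35, 18]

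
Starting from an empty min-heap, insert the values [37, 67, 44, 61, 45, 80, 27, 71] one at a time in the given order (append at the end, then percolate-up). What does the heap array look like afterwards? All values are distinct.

[27, 45, 37, 67, 61, 80, 44, 71]

Insert 37:
  append 37 at index 0 → [37] (no swap needed)
Insert 67:
  append 67 at index 1 → [37, 67] (no swap needed)
Insert 44:
  append 44 at index 2 → [37, 67, 44] (no swap needed)
Insert 61:
  append 61 at index 3 → [37, 67, 44, 61]
  61 < parent 67 at index 1, swap → [37, 61, 44, 67]
Insert 45:
  append 45 at index 4 → [37, 61, 44, 67, 45]
  45 < parent 61 at index 1, swap → [37, 45, 44, 67, 61]
Insert 80:
  append 80 at index 5 → [37, 45, 44, 67, 61, 80] (no swap needed)
Insert 27:
  append 27 at index 6 → [37, 45, 44, 67, 61, 80, 27]
  27 < parent 44 at index 2, swap → [37, 45, 27, 67, 61, 80, 44]
  27 < parent 37 at index 0, swap → [27, 45, 37, 67, 61, 80, 44]
Insert 71:
  append 71 at index 7 → [27, 45, 37, 67, 61, 80, 44, 71] (no swap needed)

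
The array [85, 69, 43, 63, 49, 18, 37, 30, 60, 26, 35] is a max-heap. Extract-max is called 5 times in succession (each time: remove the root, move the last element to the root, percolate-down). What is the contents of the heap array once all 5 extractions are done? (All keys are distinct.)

[43, 35, 37, 30, 26, 18]

extract-max #1 returns 85:
  remove root 85; move last element 35 to root → [35, 69, 43, 63, 49, 18, 37, 30, 60, 26]
  35 vs larger child 69 at index 1, swap → [69, 35, 43, 63, 49, 18, 37, 30, 60, 26]
  35 vs larger child 63 at index 3, swap → [69, 63, 43, 35, 49, 18, 37, 30, 60, 26]
  35 vs larger child 60 at index 8, swap → [69, 63, 43, 60, 49, 18, 37, 30, 35, 26]
extract-max #2 returns 69:
  remove root 69; move last element 26 to root → [26, 63, 43, 60, 49, 18, 37, 30, 35]
  26 vs larger child 63 at index 1, swap → [63, 26, 43, 60, 49, 18, 37, 30, 35]
  26 vs larger child 60 at index 3, swap → [63, 60, 43, 26, 49, 18, 37, 30, 35]
  26 vs larger child 35 at index 8, swap → [63, 60, 43, 35, 49, 18, 37, 30, 26]
extract-max #3 returns 63:
  remove root 63; move last element 26 to root → [26, 60, 43, 35, 49, 18, 37, 30]
  26 vs larger child 60 at index 1, swap → [60, 26, 43, 35, 49, 18, 37, 30]
  26 vs larger child 49 at index 4, swap → [60, 49, 43, 35, 26, 18, 37, 30]
extract-max #4 returns 60:
  remove root 60; move last element 30 to root → [30, 49, 43, 35, 26, 18, 37]
  30 vs larger child 49 at index 1, swap → [49, 30, 43, 35, 26, 18, 37]
  30 vs larger child 35 at index 3, swap → [49, 35, 43, 30, 26, 18, 37]
extract-max #5 returns 49:
  remove root 49; move last element 37 to root → [37, 35, 43, 30, 26, 18]
  37 vs larger child 43 at index 2, swap → [43, 35, 37, 30, 26, 18]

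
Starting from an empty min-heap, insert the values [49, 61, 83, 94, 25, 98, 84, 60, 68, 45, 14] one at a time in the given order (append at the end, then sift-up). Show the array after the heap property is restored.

Insert 49:
  append 49 at index 0 → [49] (no swap needed)
Insert 61:
  append 61 at index 1 → [49, 61] (no swap needed)
Insert 83:
  append 83 at index 2 → [49, 61, 83] (no swap needed)
Insert 94:
  append 94 at index 3 → [49, 61, 83, 94] (no swap needed)
Insert 25:
  append 25 at index 4 → [49, 61, 83, 94, 25]
  25 < parent 61 at index 1, swap → [49, 25, 83, 94, 61]
  25 < parent 49 at index 0, swap → [25, 49, 83, 94, 61]
Insert 98:
  append 98 at index 5 → [25, 49, 83, 94, 61, 98] (no swap needed)
Insert 84:
  append 84 at index 6 → [25, 49, 83, 94, 61, 98, 84] (no swap needed)
Insert 60:
  append 60 at index 7 → [25, 49, 83, 94, 61, 98, 84, 60]
  60 < parent 94 at index 3, swap → [25, 49, 83, 60, 61, 98, 84, 94]
Insert 68:
  append 68 at index 8 → [25, 49, 83, 60, 61, 98, 84, 94, 68] (no swap needed)
Insert 45:
  append 45 at index 9 → [25, 49, 83, 60, 61, 98, 84, 94, 68, 45]
  45 < parent 61 at index 4, swap → [25, 49, 83, 60, 45, 98, 84, 94, 68, 61]
  45 < parent 49 at index 1, swap → [25, 45, 83, 60, 49, 98, 84, 94, 68, 61]
Insert 14:
  append 14 at index 10 → [25, 45, 83, 60, 49, 98, 84, 94, 68, 61, 14]
  14 < parent 49 at index 4, swap → [25, 45, 83, 60, 14, 98, 84, 94, 68, 61, 49]
  14 < parent 45 at index 1, swap → [25, 14, 83, 60, 45, 98, 84, 94, 68, 61, 49]
  14 < parent 25 at index 0, swap → [14, 25, 83, 60, 45, 98, 84, 94, 68, 61, 49]

[14, 25, 83, 60, 45, 98, 84, 94, 68, 61, 49]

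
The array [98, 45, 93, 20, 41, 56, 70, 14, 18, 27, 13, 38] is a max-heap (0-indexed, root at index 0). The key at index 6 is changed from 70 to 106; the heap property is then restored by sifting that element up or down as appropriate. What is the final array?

set index 6 from 70 to 106 → [98, 45, 93, 20, 41, 56, 106, 14, 18, 27, 13, 38]
106 > parent 93 at index 2, swap → [98, 45, 106, 20, 41, 56, 93, 14, 18, 27, 13, 38]
106 > parent 98 at index 0, swap → [106, 45, 98, 20, 41, 56, 93, 14, 18, 27, 13, 38]

[106, 45, 98, 20, 41, 56, 93, 14, 18, 27, 13, 38]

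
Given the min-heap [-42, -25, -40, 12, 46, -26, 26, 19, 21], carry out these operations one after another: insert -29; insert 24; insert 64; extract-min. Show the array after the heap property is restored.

[-40, -29, -26, 12, -25, 64, 26, 19, 21, 46, 24]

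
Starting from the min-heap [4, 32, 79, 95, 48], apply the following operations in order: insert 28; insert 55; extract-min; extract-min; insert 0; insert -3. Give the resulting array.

insert 28:
  append 28 at index 5 → [4, 32, 79, 95, 48, 28]
  28 < parent 79 at index 2, swap → [4, 32, 28, 95, 48, 79]
insert 55:
  append 55 at index 6 → [4, 32, 28, 95, 48, 79, 55] (no swap needed)
extract-min → returns 4:
  remove root 4; move last element 55 to root → [55, 32, 28, 95, 48, 79]
  55 vs smaller child 28 at index 2, swap → [28, 32, 55, 95, 48, 79]
extract-min → returns 28:
  remove root 28; move last element 79 to root → [79, 32, 55, 95, 48]
  79 vs smaller child 32 at index 1, swap → [32, 79, 55, 95, 48]
  79 vs smaller child 48 at index 4, swap → [32, 48, 55, 95, 79]
insert 0:
  append 0 at index 5 → [32, 48, 55, 95, 79, 0]
  0 < parent 55 at index 2, swap → [32, 48, 0, 95, 79, 55]
  0 < parent 32 at index 0, swap → [0, 48, 32, 95, 79, 55]
insert -3:
  append -3 at index 6 → [0, 48, 32, 95, 79, 55, -3]
  -3 < parent 32 at index 2, swap → [0, 48, -3, 95, 79, 55, 32]
  -3 < parent 0 at index 0, swap → [-3, 48, 0, 95, 79, 55, 32]

[-3, 48, 0, 95, 79, 55, 32]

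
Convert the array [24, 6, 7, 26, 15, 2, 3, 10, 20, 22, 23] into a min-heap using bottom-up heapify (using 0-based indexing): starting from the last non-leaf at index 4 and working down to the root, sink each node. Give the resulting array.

sift down from index 4: already satisfies heap property
sift down from index 3:
  26 vs smaller child 10 at index 7, swap → [24, 6, 7, 10, 15, 2, 3, 26, 20, 22, 23]
sift down from index 2:
  7 vs smaller child 2 at index 5, swap → [24, 6, 2, 10, 15, 7, 3, 26, 20, 22, 23]
sift down from index 1: already satisfies heap property
sift down from index 0:
  24 vs smaller child 2 at index 2, swap → [2, 6, 24, 10, 15, 7, 3, 26, 20, 22, 23]
  24 vs smaller child 3 at index 6, swap → [2, 6, 3, 10, 15, 7, 24, 26, 20, 22, 23]

[2, 6, 3, 10, 15, 7, 24, 26, 20, 22, 23]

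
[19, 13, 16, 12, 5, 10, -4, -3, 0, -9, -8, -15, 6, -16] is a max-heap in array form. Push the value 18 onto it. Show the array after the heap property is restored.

append 18 at index 14 → [19, 13, 16, 12, 5, 10, -4, -3, 0, -9, -8, -15, 6, -16, 18]
18 > parent -4 at index 6, swap → [19, 13, 16, 12, 5, 10, 18, -3, 0, -9, -8, -15, 6, -16, -4]
18 > parent 16 at index 2, swap → [19, 13, 18, 12, 5, 10, 16, -3, 0, -9, -8, -15, 6, -16, -4]

[19, 13, 18, 12, 5, 10, 16, -3, 0, -9, -8, -15, 6, -16, -4]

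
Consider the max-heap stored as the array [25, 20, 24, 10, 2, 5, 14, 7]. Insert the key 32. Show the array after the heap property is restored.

[32, 25, 24, 20, 2, 5, 14, 7, 10]

append 32 at index 8 → [25, 20, 24, 10, 2, 5, 14, 7, 32]
32 > parent 10 at index 3, swap → [25, 20, 24, 32, 2, 5, 14, 7, 10]
32 > parent 20 at index 1, swap → [25, 32, 24, 20, 2, 5, 14, 7, 10]
32 > parent 25 at index 0, swap → [32, 25, 24, 20, 2, 5, 14, 7, 10]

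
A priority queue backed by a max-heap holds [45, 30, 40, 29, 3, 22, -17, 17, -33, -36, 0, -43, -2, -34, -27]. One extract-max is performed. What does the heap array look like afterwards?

[40, 30, 22, 29, 3, -2, -17, 17, -33, -36, 0, -43, -27, -34]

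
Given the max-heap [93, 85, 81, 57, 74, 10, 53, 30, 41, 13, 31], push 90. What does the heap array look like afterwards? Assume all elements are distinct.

[93, 85, 90, 57, 74, 81, 53, 30, 41, 13, 31, 10]

append 90 at index 11 → [93, 85, 81, 57, 74, 10, 53, 30, 41, 13, 31, 90]
90 > parent 10 at index 5, swap → [93, 85, 81, 57, 74, 90, 53, 30, 41, 13, 31, 10]
90 > parent 81 at index 2, swap → [93, 85, 90, 57, 74, 81, 53, 30, 41, 13, 31, 10]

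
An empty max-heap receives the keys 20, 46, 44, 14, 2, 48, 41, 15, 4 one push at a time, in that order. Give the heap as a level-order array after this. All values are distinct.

Insert 20:
  append 20 at index 0 → [20] (no swap needed)
Insert 46:
  append 46 at index 1 → [20, 46]
  46 > parent 20 at index 0, swap → [46, 20]
Insert 44:
  append 44 at index 2 → [46, 20, 44] (no swap needed)
Insert 14:
  append 14 at index 3 → [46, 20, 44, 14] (no swap needed)
Insert 2:
  append 2 at index 4 → [46, 20, 44, 14, 2] (no swap needed)
Insert 48:
  append 48 at index 5 → [46, 20, 44, 14, 2, 48]
  48 > parent 44 at index 2, swap → [46, 20, 48, 14, 2, 44]
  48 > parent 46 at index 0, swap → [48, 20, 46, 14, 2, 44]
Insert 41:
  append 41 at index 6 → [48, 20, 46, 14, 2, 44, 41] (no swap needed)
Insert 15:
  append 15 at index 7 → [48, 20, 46, 14, 2, 44, 41, 15]
  15 > parent 14 at index 3, swap → [48, 20, 46, 15, 2, 44, 41, 14]
Insert 4:
  append 4 at index 8 → [48, 20, 46, 15, 2, 44, 41, 14, 4] (no swap needed)

[48, 20, 46, 15, 2, 44, 41, 14, 4]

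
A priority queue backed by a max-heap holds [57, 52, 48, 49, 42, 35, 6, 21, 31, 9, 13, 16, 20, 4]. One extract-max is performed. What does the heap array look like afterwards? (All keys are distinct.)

remove root 57; move last element 4 to root → [4, 52, 48, 49, 42, 35, 6, 21, 31, 9, 13, 16, 20]
4 vs larger child 52 at index 1, swap → [52, 4, 48, 49, 42, 35, 6, 21, 31, 9, 13, 16, 20]
4 vs larger child 49 at index 3, swap → [52, 49, 48, 4, 42, 35, 6, 21, 31, 9, 13, 16, 20]
4 vs larger child 31 at index 8, swap → [52, 49, 48, 31, 42, 35, 6, 21, 4, 9, 13, 16, 20]

[52, 49, 48, 31, 42, 35, 6, 21, 4, 9, 13, 16, 20]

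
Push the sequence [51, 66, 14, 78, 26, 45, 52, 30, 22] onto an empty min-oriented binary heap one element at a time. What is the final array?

[14, 22, 45, 26, 66, 51, 52, 78, 30]

Insert 51:
  append 51 at index 0 → [51] (no swap needed)
Insert 66:
  append 66 at index 1 → [51, 66] (no swap needed)
Insert 14:
  append 14 at index 2 → [51, 66, 14]
  14 < parent 51 at index 0, swap → [14, 66, 51]
Insert 78:
  append 78 at index 3 → [14, 66, 51, 78] (no swap needed)
Insert 26:
  append 26 at index 4 → [14, 66, 51, 78, 26]
  26 < parent 66 at index 1, swap → [14, 26, 51, 78, 66]
Insert 45:
  append 45 at index 5 → [14, 26, 51, 78, 66, 45]
  45 < parent 51 at index 2, swap → [14, 26, 45, 78, 66, 51]
Insert 52:
  append 52 at index 6 → [14, 26, 45, 78, 66, 51, 52] (no swap needed)
Insert 30:
  append 30 at index 7 → [14, 26, 45, 78, 66, 51, 52, 30]
  30 < parent 78 at index 3, swap → [14, 26, 45, 30, 66, 51, 52, 78]
Insert 22:
  append 22 at index 8 → [14, 26, 45, 30, 66, 51, 52, 78, 22]
  22 < parent 30 at index 3, swap → [14, 26, 45, 22, 66, 51, 52, 78, 30]
  22 < parent 26 at index 1, swap → [14, 22, 45, 26, 66, 51, 52, 78, 30]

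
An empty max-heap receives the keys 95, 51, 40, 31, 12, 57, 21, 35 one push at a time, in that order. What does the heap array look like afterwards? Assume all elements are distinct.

[95, 51, 57, 35, 12, 40, 21, 31]

Insert 95:
  append 95 at index 0 → [95] (no swap needed)
Insert 51:
  append 51 at index 1 → [95, 51] (no swap needed)
Insert 40:
  append 40 at index 2 → [95, 51, 40] (no swap needed)
Insert 31:
  append 31 at index 3 → [95, 51, 40, 31] (no swap needed)
Insert 12:
  append 12 at index 4 → [95, 51, 40, 31, 12] (no swap needed)
Insert 57:
  append 57 at index 5 → [95, 51, 40, 31, 12, 57]
  57 > parent 40 at index 2, swap → [95, 51, 57, 31, 12, 40]
Insert 21:
  append 21 at index 6 → [95, 51, 57, 31, 12, 40, 21] (no swap needed)
Insert 35:
  append 35 at index 7 → [95, 51, 57, 31, 12, 40, 21, 35]
  35 > parent 31 at index 3, swap → [95, 51, 57, 35, 12, 40, 21, 31]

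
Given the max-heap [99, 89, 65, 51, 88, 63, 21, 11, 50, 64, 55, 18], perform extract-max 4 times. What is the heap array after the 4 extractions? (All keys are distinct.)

[64, 55, 63, 51, 50, 18, 21, 11]

extract-max #1 returns 99:
  remove root 99; move last element 18 to root → [18, 89, 65, 51, 88, 63, 21, 11, 50, 64, 55]
  18 vs larger child 89 at index 1, swap → [89, 18, 65, 51, 88, 63, 21, 11, 50, 64, 55]
  18 vs larger child 88 at index 4, swap → [89, 88, 65, 51, 18, 63, 21, 11, 50, 64, 55]
  18 vs larger child 64 at index 9, swap → [89, 88, 65, 51, 64, 63, 21, 11, 50, 18, 55]
extract-max #2 returns 89:
  remove root 89; move last element 55 to root → [55, 88, 65, 51, 64, 63, 21, 11, 50, 18]
  55 vs larger child 88 at index 1, swap → [88, 55, 65, 51, 64, 63, 21, 11, 50, 18]
  55 vs larger child 64 at index 4, swap → [88, 64, 65, 51, 55, 63, 21, 11, 50, 18]
extract-max #3 returns 88:
  remove root 88; move last element 18 to root → [18, 64, 65, 51, 55, 63, 21, 11, 50]
  18 vs larger child 65 at index 2, swap → [65, 64, 18, 51, 55, 63, 21, 11, 50]
  18 vs larger child 63 at index 5, swap → [65, 64, 63, 51, 55, 18, 21, 11, 50]
extract-max #4 returns 65:
  remove root 65; move last element 50 to root → [50, 64, 63, 51, 55, 18, 21, 11]
  50 vs larger child 64 at index 1, swap → [64, 50, 63, 51, 55, 18, 21, 11]
  50 vs larger child 55 at index 4, swap → [64, 55, 63, 51, 50, 18, 21, 11]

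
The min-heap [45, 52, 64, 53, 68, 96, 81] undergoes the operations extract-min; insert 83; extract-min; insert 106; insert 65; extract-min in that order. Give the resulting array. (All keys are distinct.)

extract-min → returns 45:
  remove root 45; move last element 81 to root → [81, 52, 64, 53, 68, 96]
  81 vs smaller child 52 at index 1, swap → [52, 81, 64, 53, 68, 96]
  81 vs smaller child 53 at index 3, swap → [52, 53, 64, 81, 68, 96]
insert 83:
  append 83 at index 6 → [52, 53, 64, 81, 68, 96, 83] (no swap needed)
extract-min → returns 52:
  remove root 52; move last element 83 to root → [83, 53, 64, 81, 68, 96]
  83 vs smaller child 53 at index 1, swap → [53, 83, 64, 81, 68, 96]
  83 vs smaller child 68 at index 4, swap → [53, 68, 64, 81, 83, 96]
insert 106:
  append 106 at index 6 → [53, 68, 64, 81, 83, 96, 106] (no swap needed)
insert 65:
  append 65 at index 7 → [53, 68, 64, 81, 83, 96, 106, 65]
  65 < parent 81 at index 3, swap → [53, 68, 64, 65, 83, 96, 106, 81]
  65 < parent 68 at index 1, swap → [53, 65, 64, 68, 83, 96, 106, 81]
extract-min → returns 53:
  remove root 53; move last element 81 to root → [81, 65, 64, 68, 83, 96, 106]
  81 vs smaller child 64 at index 2, swap → [64, 65, 81, 68, 83, 96, 106]

[64, 65, 81, 68, 83, 96, 106]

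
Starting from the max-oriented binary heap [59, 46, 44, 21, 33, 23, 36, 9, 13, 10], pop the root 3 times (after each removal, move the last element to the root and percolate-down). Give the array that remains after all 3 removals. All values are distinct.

extract-max #1 returns 59:
  remove root 59; move last element 10 to root → [10, 46, 44, 21, 33, 23, 36, 9, 13]
  10 vs larger child 46 at index 1, swap → [46, 10, 44, 21, 33, 23, 36, 9, 13]
  10 vs larger child 33 at index 4, swap → [46, 33, 44, 21, 10, 23, 36, 9, 13]
extract-max #2 returns 46:
  remove root 46; move last element 13 to root → [13, 33, 44, 21, 10, 23, 36, 9]
  13 vs larger child 44 at index 2, swap → [44, 33, 13, 21, 10, 23, 36, 9]
  13 vs larger child 36 at index 6, swap → [44, 33, 36, 21, 10, 23, 13, 9]
extract-max #3 returns 44:
  remove root 44; move last element 9 to root → [9, 33, 36, 21, 10, 23, 13]
  9 vs larger child 36 at index 2, swap → [36, 33, 9, 21, 10, 23, 13]
  9 vs larger child 23 at index 5, swap → [36, 33, 23, 21, 10, 9, 13]

[36, 33, 23, 21, 10, 9, 13]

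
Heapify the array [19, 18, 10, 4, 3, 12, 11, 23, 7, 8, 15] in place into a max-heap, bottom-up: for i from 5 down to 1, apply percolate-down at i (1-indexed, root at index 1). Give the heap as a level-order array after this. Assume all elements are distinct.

[23, 19, 12, 18, 15, 10, 11, 4, 7, 8, 3]

sift down from index 5:
  3 vs larger child 15 at index 11, swap → [19, 18, 10, 4, 15, 12, 11, 23, 7, 8, 3]
sift down from index 4:
  4 vs larger child 23 at index 8, swap → [19, 18, 10, 23, 15, 12, 11, 4, 7, 8, 3]
sift down from index 3:
  10 vs larger child 12 at index 6, swap → [19, 18, 12, 23, 15, 10, 11, 4, 7, 8, 3]
sift down from index 2:
  18 vs larger child 23 at index 4, swap → [19, 23, 12, 18, 15, 10, 11, 4, 7, 8, 3]
sift down from index 1:
  19 vs larger child 23 at index 2, swap → [23, 19, 12, 18, 15, 10, 11, 4, 7, 8, 3]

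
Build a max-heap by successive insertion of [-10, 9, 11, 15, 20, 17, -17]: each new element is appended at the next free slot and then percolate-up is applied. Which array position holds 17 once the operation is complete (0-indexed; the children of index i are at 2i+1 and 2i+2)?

Insert -10:
  append -10 at index 0 → [-10] (no swap needed)
Insert 9:
  append 9 at index 1 → [-10, 9]
  9 > parent -10 at index 0, swap → [9, -10]
Insert 11:
  append 11 at index 2 → [9, -10, 11]
  11 > parent 9 at index 0, swap → [11, -10, 9]
Insert 15:
  append 15 at index 3 → [11, -10, 9, 15]
  15 > parent -10 at index 1, swap → [11, 15, 9, -10]
  15 > parent 11 at index 0, swap → [15, 11, 9, -10]
Insert 20:
  append 20 at index 4 → [15, 11, 9, -10, 20]
  20 > parent 11 at index 1, swap → [15, 20, 9, -10, 11]
  20 > parent 15 at index 0, swap → [20, 15, 9, -10, 11]
Insert 17:
  append 17 at index 5 → [20, 15, 9, -10, 11, 17]
  17 > parent 9 at index 2, swap → [20, 15, 17, -10, 11, 9]
Insert -17:
  append -17 at index 6 → [20, 15, 17, -10, 11, 9, -17] (no swap needed)
resulting array: [20, 15, 17, -10, 11, 9, -17]

2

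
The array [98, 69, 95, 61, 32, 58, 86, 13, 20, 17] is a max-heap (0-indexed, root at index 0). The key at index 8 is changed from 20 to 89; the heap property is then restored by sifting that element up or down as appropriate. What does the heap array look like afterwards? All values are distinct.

[98, 89, 95, 69, 32, 58, 86, 13, 61, 17]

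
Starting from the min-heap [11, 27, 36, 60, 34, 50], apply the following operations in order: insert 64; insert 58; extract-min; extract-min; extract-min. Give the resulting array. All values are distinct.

insert 64:
  append 64 at index 6 → [11, 27, 36, 60, 34, 50, 64] (no swap needed)
insert 58:
  append 58 at index 7 → [11, 27, 36, 60, 34, 50, 64, 58]
  58 < parent 60 at index 3, swap → [11, 27, 36, 58, 34, 50, 64, 60]
extract-min → returns 11:
  remove root 11; move last element 60 to root → [60, 27, 36, 58, 34, 50, 64]
  60 vs smaller child 27 at index 1, swap → [27, 60, 36, 58, 34, 50, 64]
  60 vs smaller child 34 at index 4, swap → [27, 34, 36, 58, 60, 50, 64]
extract-min → returns 27:
  remove root 27; move last element 64 to root → [64, 34, 36, 58, 60, 50]
  64 vs smaller child 34 at index 1, swap → [34, 64, 36, 58, 60, 50]
  64 vs smaller child 58 at index 3, swap → [34, 58, 36, 64, 60, 50]
extract-min → returns 34:
  remove root 34; move last element 50 to root → [50, 58, 36, 64, 60]
  50 vs smaller child 36 at index 2, swap → [36, 58, 50, 64, 60]

[36, 58, 50, 64, 60]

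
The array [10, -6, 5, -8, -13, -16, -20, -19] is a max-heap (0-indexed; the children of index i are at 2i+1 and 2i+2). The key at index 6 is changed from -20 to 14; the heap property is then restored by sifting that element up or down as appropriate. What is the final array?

[14, -6, 10, -8, -13, -16, 5, -19]

set index 6 from -20 to 14 → [10, -6, 5, -8, -13, -16, 14, -19]
14 > parent 5 at index 2, swap → [10, -6, 14, -8, -13, -16, 5, -19]
14 > parent 10 at index 0, swap → [14, -6, 10, -8, -13, -16, 5, -19]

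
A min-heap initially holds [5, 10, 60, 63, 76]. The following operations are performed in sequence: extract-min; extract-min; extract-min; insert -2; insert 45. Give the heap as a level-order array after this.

[-2, 45, 63, 76]

extract-min → returns 5:
  remove root 5; move last element 76 to root → [76, 10, 60, 63]
  76 vs smaller child 10 at index 1, swap → [10, 76, 60, 63]
  76 vs only child 63 at index 3, swap → [10, 63, 60, 76]
extract-min → returns 10:
  remove root 10; move last element 76 to root → [76, 63, 60]
  76 vs smaller child 60 at index 2, swap → [60, 63, 76]
extract-min → returns 60:
  remove root 60; move last element 76 to root → [76, 63]
  76 vs only child 63 at index 1, swap → [63, 76]
insert -2:
  append -2 at index 2 → [63, 76, -2]
  -2 < parent 63 at index 0, swap → [-2, 76, 63]
insert 45:
  append 45 at index 3 → [-2, 76, 63, 45]
  45 < parent 76 at index 1, swap → [-2, 45, 63, 76]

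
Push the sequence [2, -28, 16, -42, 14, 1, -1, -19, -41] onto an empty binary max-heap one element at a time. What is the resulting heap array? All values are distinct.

Insert 2:
  append 2 at index 0 → [2] (no swap needed)
Insert -28:
  append -28 at index 1 → [2, -28] (no swap needed)
Insert 16:
  append 16 at index 2 → [2, -28, 16]
  16 > parent 2 at index 0, swap → [16, -28, 2]
Insert -42:
  append -42 at index 3 → [16, -28, 2, -42] (no swap needed)
Insert 14:
  append 14 at index 4 → [16, -28, 2, -42, 14]
  14 > parent -28 at index 1, swap → [16, 14, 2, -42, -28]
Insert 1:
  append 1 at index 5 → [16, 14, 2, -42, -28, 1] (no swap needed)
Insert -1:
  append -1 at index 6 → [16, 14, 2, -42, -28, 1, -1] (no swap needed)
Insert -19:
  append -19 at index 7 → [16, 14, 2, -42, -28, 1, -1, -19]
  -19 > parent -42 at index 3, swap → [16, 14, 2, -19, -28, 1, -1, -42]
Insert -41:
  append -41 at index 8 → [16, 14, 2, -19, -28, 1, -1, -42, -41] (no swap needed)

[16, 14, 2, -19, -28, 1, -1, -42, -41]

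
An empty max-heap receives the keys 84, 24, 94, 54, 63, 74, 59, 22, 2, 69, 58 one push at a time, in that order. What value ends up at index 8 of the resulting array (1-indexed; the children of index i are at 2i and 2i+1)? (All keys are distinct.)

Insert 84:
  append 84 at index 1 → [84] (no swap needed)
Insert 24:
  append 24 at index 2 → [84, 24] (no swap needed)
Insert 94:
  append 94 at index 3 → [84, 24, 94]
  94 > parent 84 at index 1, swap → [94, 24, 84]
Insert 54:
  append 54 at index 4 → [94, 24, 84, 54]
  54 > parent 24 at index 2, swap → [94, 54, 84, 24]
Insert 63:
  append 63 at index 5 → [94, 54, 84, 24, 63]
  63 > parent 54 at index 2, swap → [94, 63, 84, 24, 54]
Insert 74:
  append 74 at index 6 → [94, 63, 84, 24, 54, 74] (no swap needed)
Insert 59:
  append 59 at index 7 → [94, 63, 84, 24, 54, 74, 59] (no swap needed)
Insert 22:
  append 22 at index 8 → [94, 63, 84, 24, 54, 74, 59, 22] (no swap needed)
Insert 2:
  append 2 at index 9 → [94, 63, 84, 24, 54, 74, 59, 22, 2] (no swap needed)
Insert 69:
  append 69 at index 10 → [94, 63, 84, 24, 54, 74, 59, 22, 2, 69]
  69 > parent 54 at index 5, swap → [94, 63, 84, 24, 69, 74, 59, 22, 2, 54]
  69 > parent 63 at index 2, swap → [94, 69, 84, 24, 63, 74, 59, 22, 2, 54]
Insert 58:
  append 58 at index 11 → [94, 69, 84, 24, 63, 74, 59, 22, 2, 54, 58] (no swap needed)
resulting array: [94, 69, 84, 24, 63, 74, 59, 22, 2, 54, 58]

22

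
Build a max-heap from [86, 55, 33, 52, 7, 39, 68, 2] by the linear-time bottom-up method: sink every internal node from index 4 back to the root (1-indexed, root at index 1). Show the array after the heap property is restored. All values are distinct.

sift down from index 4: already satisfies heap property
sift down from index 3:
  33 vs larger child 68 at index 7, swap → [86, 55, 68, 52, 7, 39, 33, 2]
sift down from index 2: already satisfies heap property
sift down from index 1: already satisfies heap property

[86, 55, 68, 52, 7, 39, 33, 2]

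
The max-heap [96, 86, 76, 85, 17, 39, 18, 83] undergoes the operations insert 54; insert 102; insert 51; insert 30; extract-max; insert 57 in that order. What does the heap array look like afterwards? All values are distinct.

insert 54:
  append 54 at index 8 → [96, 86, 76, 85, 17, 39, 18, 83, 54] (no swap needed)
insert 102:
  append 102 at index 9 → [96, 86, 76, 85, 17, 39, 18, 83, 54, 102]
  102 > parent 17 at index 4, swap → [96, 86, 76, 85, 102, 39, 18, 83, 54, 17]
  102 > parent 86 at index 1, swap → [96, 102, 76, 85, 86, 39, 18, 83, 54, 17]
  102 > parent 96 at index 0, swap → [102, 96, 76, 85, 86, 39, 18, 83, 54, 17]
insert 51:
  append 51 at index 10 → [102, 96, 76, 85, 86, 39, 18, 83, 54, 17, 51] (no swap needed)
insert 30:
  append 30 at index 11 → [102, 96, 76, 85, 86, 39, 18, 83, 54, 17, 51, 30] (no swap needed)
extract-max → returns 102:
  remove root 102; move last element 30 to root → [30, 96, 76, 85, 86, 39, 18, 83, 54, 17, 51]
  30 vs larger child 96 at index 1, swap → [96, 30, 76, 85, 86, 39, 18, 83, 54, 17, 51]
  30 vs larger child 86 at index 4, swap → [96, 86, 76, 85, 30, 39, 18, 83, 54, 17, 51]
  30 vs larger child 51 at index 10, swap → [96, 86, 76, 85, 51, 39, 18, 83, 54, 17, 30]
insert 57:
  append 57 at index 11 → [96, 86, 76, 85, 51, 39, 18, 83, 54, 17, 30, 57]
  57 > parent 39 at index 5, swap → [96, 86, 76, 85, 51, 57, 18, 83, 54, 17, 30, 39]

[96, 86, 76, 85, 51, 57, 18, 83, 54, 17, 30, 39]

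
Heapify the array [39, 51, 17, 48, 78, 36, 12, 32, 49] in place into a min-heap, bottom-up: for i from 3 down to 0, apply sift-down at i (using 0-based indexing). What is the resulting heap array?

sift down from index 3:
  48 vs smaller child 32 at index 7, swap → [39, 51, 17, 32, 78, 36, 12, 48, 49]
sift down from index 2:
  17 vs smaller child 12 at index 6, swap → [39, 51, 12, 32, 78, 36, 17, 48, 49]
sift down from index 1:
  51 vs smaller child 32 at index 3, swap → [39, 32, 12, 51, 78, 36, 17, 48, 49]
  51 vs smaller child 48 at index 7, swap → [39, 32, 12, 48, 78, 36, 17, 51, 49]
sift down from index 0:
  39 vs smaller child 12 at index 2, swap → [12, 32, 39, 48, 78, 36, 17, 51, 49]
  39 vs smaller child 17 at index 6, swap → [12, 32, 17, 48, 78, 36, 39, 51, 49]

[12, 32, 17, 48, 78, 36, 39, 51, 49]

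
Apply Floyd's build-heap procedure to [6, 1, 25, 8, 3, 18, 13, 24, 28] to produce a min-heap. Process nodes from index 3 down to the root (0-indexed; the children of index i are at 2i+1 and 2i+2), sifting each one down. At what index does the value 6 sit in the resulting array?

sift down from index 3: already satisfies heap property
sift down from index 2:
  25 vs smaller child 13 at index 6, swap → [6, 1, 13, 8, 3, 18, 25, 24, 28]
sift down from index 1: already satisfies heap property
sift down from index 0:
  6 vs smaller child 1 at index 1, swap → [1, 6, 13, 8, 3, 18, 25, 24, 28]
  6 vs smaller child 3 at index 4, swap → [1, 3, 13, 8, 6, 18, 25, 24, 28]
resulting array: [1, 3, 13, 8, 6, 18, 25, 24, 28]

4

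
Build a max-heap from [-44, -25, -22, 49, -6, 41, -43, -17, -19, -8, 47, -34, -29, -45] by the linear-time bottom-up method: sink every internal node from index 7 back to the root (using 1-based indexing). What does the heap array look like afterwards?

[49, 47, 41, -17, -6, -22, -43, -25, -19, -8, -44, -34, -29, -45]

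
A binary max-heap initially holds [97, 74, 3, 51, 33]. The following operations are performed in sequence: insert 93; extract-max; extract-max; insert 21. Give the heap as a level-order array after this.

[74, 51, 3, 33, 21]

insert 93:
  append 93 at index 5 → [97, 74, 3, 51, 33, 93]
  93 > parent 3 at index 2, swap → [97, 74, 93, 51, 33, 3]
extract-max → returns 97:
  remove root 97; move last element 3 to root → [3, 74, 93, 51, 33]
  3 vs larger child 93 at index 2, swap → [93, 74, 3, 51, 33]
extract-max → returns 93:
  remove root 93; move last element 33 to root → [33, 74, 3, 51]
  33 vs larger child 74 at index 1, swap → [74, 33, 3, 51]
  33 vs only child 51 at index 3, swap → [74, 51, 3, 33]
insert 21:
  append 21 at index 4 → [74, 51, 3, 33, 21] (no swap needed)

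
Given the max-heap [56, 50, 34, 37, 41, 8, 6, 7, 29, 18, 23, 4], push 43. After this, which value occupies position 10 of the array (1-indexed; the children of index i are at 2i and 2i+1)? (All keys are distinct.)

append 43 at index 13 → [56, 50, 34, 37, 41, 8, 6, 7, 29, 18, 23, 4, 43]
43 > parent 8 at index 6, swap → [56, 50, 34, 37, 41, 43, 6, 7, 29, 18, 23, 4, 8]
43 > parent 34 at index 3, swap → [56, 50, 43, 37, 41, 34, 6, 7, 29, 18, 23, 4, 8]
resulting array: [56, 50, 43, 37, 41, 34, 6, 7, 29, 18, 23, 4, 8]

18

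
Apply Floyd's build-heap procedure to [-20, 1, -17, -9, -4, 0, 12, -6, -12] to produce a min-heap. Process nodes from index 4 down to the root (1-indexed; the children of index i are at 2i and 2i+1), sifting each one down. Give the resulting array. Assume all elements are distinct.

[-20, -12, -17, -9, -4, 0, 12, -6, 1]

sift down from index 4:
  -9 vs smaller child -12 at index 9, swap → [-20, 1, -17, -12, -4, 0, 12, -6, -9]
sift down from index 3: already satisfies heap property
sift down from index 2:
  1 vs smaller child -12 at index 4, swap → [-20, -12, -17, 1, -4, 0, 12, -6, -9]
  1 vs smaller child -9 at index 9, swap → [-20, -12, -17, -9, -4, 0, 12, -6, 1]
sift down from index 1: already satisfies heap property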